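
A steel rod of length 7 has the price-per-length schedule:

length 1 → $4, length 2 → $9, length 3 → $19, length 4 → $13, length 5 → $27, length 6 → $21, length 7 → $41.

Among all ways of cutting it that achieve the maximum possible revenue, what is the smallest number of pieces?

Build r[k] bottom-up: r[k] = max over allowed piece i of (p[i] + r[k−i]).
r[1] = 4
r[2] = 9
r[3] = 19
r[4] = 23  (first piece 1, then r[3]=19)
r[5] = 28  (first piece 2, then r[3]=19)
r[6] = 38  (first piece 3, then r[3]=19)
r[7] = 42  (first piece 1, then r[6]=38)
Maximum revenue is $42.
Now minimize piece count subject to staying optimal: for each k, pieces[k] = 1 + min over i with p[i]+r[k−i]=r[k] of pieces[k−i].
pieces[4] = 2
pieces[5] = 2
pieces[6] = 2
pieces[7] = 3

3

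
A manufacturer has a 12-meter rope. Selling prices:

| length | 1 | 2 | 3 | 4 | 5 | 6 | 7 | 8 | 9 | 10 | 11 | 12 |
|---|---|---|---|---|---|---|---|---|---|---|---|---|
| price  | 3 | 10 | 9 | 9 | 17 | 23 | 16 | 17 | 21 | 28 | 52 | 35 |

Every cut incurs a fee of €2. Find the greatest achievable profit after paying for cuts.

53

Let v[k] be the best obtainable value from length k. For each k, try every first piece i and keep the best of price[i] + v[k−i] minus the 2 cut fee when i<k.
v[1] = 3
v[2] = 10
v[3] = 11  (first piece 1, then v[2]=10)
v[4] = 18  (first piece 2, then v[2]=10)
v[5] = 19  (first piece 1, then v[4]=18)
v[6] = 26  (first piece 2, then v[4]=18)
v[7] = 27  (first piece 1, then v[6]=26)
v[8] = 34  (first piece 2, then v[6]=26)
v[9] = 35  (first piece 1, then v[8]=34)
v[10] = 42  (first piece 2, then v[8]=34)
v[11] = 52
v[12] = 53  (first piece 1, then v[11]=52)
One optimal plan: pieces 11 + 1 (1 cut) → €55 − €2 = €53.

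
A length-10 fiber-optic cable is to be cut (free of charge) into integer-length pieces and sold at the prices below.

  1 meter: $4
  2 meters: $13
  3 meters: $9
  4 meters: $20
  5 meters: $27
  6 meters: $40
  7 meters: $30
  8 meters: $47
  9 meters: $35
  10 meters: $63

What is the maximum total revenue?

66

Consider every possible first cut. r[k] is the best of p[i]+r[k−i] over all sellable i≤k.
r[1] = 4
r[2] = 13
r[3] = 17  (first piece 1, then r[2]=13)
r[4] = 26  (first piece 2, then r[2]=13)
r[5] = 30  (first piece 1, then r[4]=26)
r[6] = 40
r[7] = 44  (first piece 1, then r[6]=40)
r[8] = 53  (first piece 2, then r[6]=40)
r[9] = 57  (first piece 1, then r[8]=53)
r[10] = 66  (first piece 2, then r[8]=53)
One optimal cutting: 6 + 2 + 2 → $40 + $13 + $13 = $66.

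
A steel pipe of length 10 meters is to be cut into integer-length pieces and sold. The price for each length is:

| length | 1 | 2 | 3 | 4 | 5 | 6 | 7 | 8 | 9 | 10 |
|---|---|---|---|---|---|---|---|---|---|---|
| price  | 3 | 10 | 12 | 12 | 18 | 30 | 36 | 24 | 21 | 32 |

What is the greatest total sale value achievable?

Build best[k] bottom-up: best[k] = max over allowed piece i of (p[i] + best[k−i]).
best[1] = 3
best[2] = max(3+3, 10+0) = 10
best[3] = max(3+10, 10+3, 12+0) = 13
best[4] = max(3+13, 10+10, 12+3, 12+0) = 20
best[5] = max(3+20, 10+13, 12+10, 12+3, 18+0) = 23
best[6] = max(3+23, 10+20, 12+13, 12+10, 18+3, 30+0) = 30
best[7] = max(3+30, 10+23, 12+20, …, 30+3, 36+0) = 36
best[8] = max(3+36, 10+30, 12+23, …, 36+3, 24+0) = 40
best[9] = max(3+40, 10+36, 12+30, …, 24+3, 21+0) = 46
best[10] = max(3+46, 10+40, 12+36, …, 21+3, 32+0) = 50
One optimal cutting: 2 + 2 + 2 + 2 + 2 → $10 + $10 + $10 + $10 + $10 = $50.

50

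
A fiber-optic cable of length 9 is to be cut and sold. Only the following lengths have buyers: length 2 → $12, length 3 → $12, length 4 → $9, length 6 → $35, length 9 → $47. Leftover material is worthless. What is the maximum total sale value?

Consider every possible first cut. best[k] is the best of p[i]+best[k−i] over all sellable i≤k.
best[1] = 0
best[2] = 12
best[3] = max(12+0, 12+0) = 12
best[4] = max(12+12, 12+0, 9+0) = 24
best[5] = max(12+12, 12+12, 9+0) = 24
best[6] = max(12+24, 12+12, 9+12, 35+0) = 36
best[7] = max(12+24, 12+24, 9+12, 35+0) = 36
best[8] = max(12+36, 12+24, 9+24, 35+12) = 48
best[9] = max(12+36, 12+36, 9+24, 35+12, 47+0) = 48
One optimal cutting: pieces 2 + 2 + 2 + 2 with 1 meter of scrap → $48.

48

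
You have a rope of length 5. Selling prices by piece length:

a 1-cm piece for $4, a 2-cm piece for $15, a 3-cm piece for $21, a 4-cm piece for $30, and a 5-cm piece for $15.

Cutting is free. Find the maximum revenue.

Consider every possible first cut. best[k] is the best of p[i]+best[k−i] over all sellable i≤k.
best[1] = 4
best[2] = max(4+4, 15+0) = 15
best[3] = max(4+15, 15+4, 21+0) = 21
best[4] = max(4+21, 15+15, 21+4, 30+0) = 30
best[5] = max(4+30, 15+21, 21+15, 30+4, 15+0) = 36
One optimal cutting: 3 + 2 → $21 + $15 = $36.

36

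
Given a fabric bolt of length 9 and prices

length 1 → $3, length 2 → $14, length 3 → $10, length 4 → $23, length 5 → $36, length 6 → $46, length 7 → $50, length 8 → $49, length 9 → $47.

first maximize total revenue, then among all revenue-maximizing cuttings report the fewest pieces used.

Build r[k] bottom-up: r[k] = max over allowed piece i of (p[i] + r[k−i]).
r[1] = 3
r[2] = 14
r[3] = 17  (first piece 1, then r[2]=14)
r[4] = 28  (first piece 2, then r[2]=14)
r[5] = 36
r[6] = 46
r[7] = 50  (first piece 2, then r[5]=36)
r[8] = 60  (first piece 2, then r[6]=46)
r[9] = 64  (first piece 2, then r[7]=50)
Maximum revenue is $64.
Now minimize piece count subject to staying optimal: for each k, pieces[k] = 1 + min over i with p[i]+r[k−i]=r[k] of pieces[k−i].
pieces[6] = 1
pieces[7] = 1
pieces[8] = 2
pieces[9] = 2

2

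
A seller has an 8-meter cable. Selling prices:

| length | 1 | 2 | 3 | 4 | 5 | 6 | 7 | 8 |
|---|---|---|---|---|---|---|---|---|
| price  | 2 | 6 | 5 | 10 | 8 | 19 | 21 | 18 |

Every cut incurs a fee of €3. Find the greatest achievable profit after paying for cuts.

Let r[k] be the best obtainable value from length k. For each k, try every first piece i and keep the best of price[i] + r[k−i] minus the 3 cut fee when i<k.
r[1] = 2
r[2] = 6
r[3] = 5  (first piece 1, then r[2]=6)
r[4] = 10
r[5] = 9  (first piece 1, then r[4]=10)
r[6] = 19
r[7] = 21
r[8] = 22  (first piece 2, then r[6]=19)
One optimal plan: pieces 6 + 2 (1 cut) → €25 − €3 = €22.

22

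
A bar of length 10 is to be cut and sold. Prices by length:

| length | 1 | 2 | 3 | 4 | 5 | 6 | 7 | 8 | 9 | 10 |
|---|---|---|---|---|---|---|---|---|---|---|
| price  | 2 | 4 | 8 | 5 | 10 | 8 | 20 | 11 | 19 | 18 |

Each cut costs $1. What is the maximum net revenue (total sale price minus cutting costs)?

27

Let r[k] be the best obtainable value from length k. For each k, try every first piece i and keep the best of price[i] + r[k−i] minus the 1 cut fee when i<k.
r[1] = 2
r[2] = 4
r[3] = 8
r[4] = 9  (first piece 1, then r[3]=8)
r[5] = 11  (first piece 2, then r[3]=8)
r[6] = 15  (first piece 3, then r[3]=8)
r[7] = 20
r[8] = 21  (first piece 1, then r[7]=20)
r[9] = 23  (first piece 2, then r[7]=20)
r[10] = 27  (first piece 3, then r[7]=20)
One optimal plan: pieces 7 + 3 (1 cut) → $28 − $1 = $27.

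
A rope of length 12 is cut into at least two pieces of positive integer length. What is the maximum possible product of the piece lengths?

81

Define P[k] = max over 1≤i<k of i · max(k−i, P[k−i]); the inner max lets the remainder stay uncut if that's better.
P[2] = 1·max(1,0) = 1·1 = 1
P[3] = 1·max(2,1) = 1·2 = 2
P[4] = 2·max(2,1) = 2·2 = 4
P[5] = 2·max(3,2) = 2·3 = 6
P[6] = 3·max(3,2) = 3·3 = 9
P[7] = 2·max(5,6) = 2·6 = 12
P[8] = 2·max(6,9) = 2·9 = 18
P[9] = 3·max(6,9) = 3·9 = 27
P[10] = 2·max(8,18) = 2·18 = 36
P[11] = 2·max(9,27) = 2·27 = 54
P[12] = 3·max(9,27) = 3·27 = 81
One optimal split: 3 + 3 + 3 + 3; product 3·3·3·3 = 81.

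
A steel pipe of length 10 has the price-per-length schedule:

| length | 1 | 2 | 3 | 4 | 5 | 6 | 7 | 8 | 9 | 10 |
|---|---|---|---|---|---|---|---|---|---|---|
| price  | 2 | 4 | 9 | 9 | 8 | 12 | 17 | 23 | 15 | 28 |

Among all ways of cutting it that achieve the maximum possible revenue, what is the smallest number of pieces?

Let r[k] be the best obtainable value from length k. For each k, try every first piece i and keep the best of price[i] + r[k−i].
r[1] = 2
r[2] = 4  (first piece 1, then r[1]=2)
r[3] = 9
r[4] = 11  (first piece 1, then r[3]=9)
r[5] = 13  (first piece 1, then r[4]=11)
r[6] = 18  (first piece 3, then r[3]=9)
r[7] = 20  (first piece 1, then r[6]=18)
r[8] = 23
r[9] = 27  (first piece 3, then r[6]=18)
r[10] = 29  (first piece 1, then r[9]=27)
Maximum revenue is $29.
Now minimize piece count subject to staying optimal: for each k, pieces[k] = 1 + min over i with p[i]+r[k−i]=r[k] of pieces[k−i].
pieces[7] = 3
pieces[8] = 1
pieces[9] = 3
pieces[10] = 4

4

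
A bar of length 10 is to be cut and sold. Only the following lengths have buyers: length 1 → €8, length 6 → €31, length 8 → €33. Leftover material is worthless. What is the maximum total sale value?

80

Build best[k] bottom-up: best[k] = max over allowed piece i of (p[i] + best[k−i]).
best[1] = 8
best[2] = 16  (first piece 1, then best[1]=8)
best[3] = 24  (first piece 1, then best[2]=16)
best[4] = 32  (first piece 1, then best[3]=24)
best[5] = 40  (first piece 1, then best[4]=32)
best[6] = max(8+40, 31+0) = 48
best[7] = max(8+48, 31+8) = 56
best[8] = max(8+56, 31+16, 33+0) = 64
best[9] = max(8+64, 31+24, 33+8) = 72
best[10] = max(8+72, 31+32, 33+16) = 80
One optimal cutting: 1 + 1 + 1 + 1 + 1 + 1 + 1 + 1 + 1 + 1 → €80.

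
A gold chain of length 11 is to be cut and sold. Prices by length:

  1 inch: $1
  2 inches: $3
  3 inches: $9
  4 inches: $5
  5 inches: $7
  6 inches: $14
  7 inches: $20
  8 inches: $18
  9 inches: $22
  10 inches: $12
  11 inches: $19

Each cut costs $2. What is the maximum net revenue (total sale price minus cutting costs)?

Consider every possible first cut. net[k] is the best of p[i]+net[k−i] over all sellable i≤k, charging 2 whenever i<k.
net[1] = 1
net[2] = max(1+1-2, 3+0) = 3
net[3] = max(1+3-2, 3+1-2, 9+0) = 9
net[4] = max(1+9-2, 3+3-2, 9+1-2, 5+0) = 8
net[5] = max(1+8-2, 3+9-2, 9+3-2, 5+1-2, 7+0) = 10
net[6] = max(1+10-2, 3+8-2, 9+9-2, 5+3-2, 7+1-2, 14+0) = 16
net[7] = max(1+16-2, 3+10-2, 9+8-2, …, 14+1-2, 20+0) = 20
net[8] = max(1+20-2, 3+16-2, 9+10-2, …, 20+1-2, 18+0) = 19
net[9] = max(1+19-2, 3+20-2, 9+16-2, …, 18+1-2, 22+0) = 23
net[10] = max(1+23-2, 3+19-2, 9+20-2, …, 22+1-2, 12+0) = 27
net[11] = max(1+27-2, 3+23-2, 9+19-2, …, 12+1-2, 19+0) = 26
One optimal plan: pieces 7 + 3 + 1 (2 cuts) → $30 − $4 = $26.

26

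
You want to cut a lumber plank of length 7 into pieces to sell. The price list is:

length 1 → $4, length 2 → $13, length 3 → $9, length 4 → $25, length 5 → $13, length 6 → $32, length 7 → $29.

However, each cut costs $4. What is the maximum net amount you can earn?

Let v[k] be the best obtainable value from length k. For each k, try every first piece i and keep the best of price[i] + v[k−i] minus the 4 cut fee when i<k.
v[1] = 4
v[2] = max(4+4-4, 13+0) = 13
v[3] = max(4+13-4, 13+4-4, 9+0) = 13
v[4] = max(4+13-4, 13+13-4, 9+4-4, 25+0) = 25
v[5] = max(4+25-4, 13+13-4, 9+13-4, 25+4-4, 13+0) = 25
v[6] = max(4+25-4, 13+25-4, 9+13-4, 25+13-4, 13+4-4, 32+0) = 34
v[7] = max(4+34-4, 13+25-4, 9+25-4, …, 32+4-4, 29+0) = 34
One optimal plan: pieces 4 + 2 + 1 (2 cuts) → $42 − $8 = $34.

34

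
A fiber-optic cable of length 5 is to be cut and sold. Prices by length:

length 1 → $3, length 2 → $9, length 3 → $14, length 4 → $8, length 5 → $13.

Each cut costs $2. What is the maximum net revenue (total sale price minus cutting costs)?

Consider every possible first cut. v[k] is the best of p[i]+v[k−i] over all sellable i≤k, charging 2 whenever i<k.
v[1] = 3
v[2] = 9
v[3] = 14
v[4] = 16  (first piece 2, then v[2]=9)
v[5] = 21  (first piece 2, then v[3]=14)
One optimal plan: pieces 3 + 2 (1 cut) → $23 − $2 = $21.

21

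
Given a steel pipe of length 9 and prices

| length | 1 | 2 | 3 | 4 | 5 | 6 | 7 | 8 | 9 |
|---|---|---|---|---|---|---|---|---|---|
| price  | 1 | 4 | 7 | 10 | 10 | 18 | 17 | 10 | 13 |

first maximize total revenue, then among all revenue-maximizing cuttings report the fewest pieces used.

Build r[k] bottom-up: r[k] = max over allowed piece i of (p[i] + r[k−i]).
r[1] = 1
r[2] = max(1+1, 4+0) = 4
r[3] = max(1+4, 4+1, 7+0) = 7
r[4] = max(1+7, 4+4, 7+1, 10+0) = 10
r[5] = max(1+10, 4+7, 7+4, 10+1, 10+0) = 11
r[6] = max(1+11, 4+10, 7+7, 10+4, 10+1, 18+0) = 18
r[7] = max(1+18, 4+11, 7+10, …, 18+1, 17+0) = 19
r[8] = max(1+19, 4+18, 7+11, …, 17+1, 10+0) = 22
r[9] = max(1+22, 4+19, 7+18, …, 10+1, 13+0) = 25
Maximum revenue is $25.
Now minimize piece count subject to staying optimal: for each k, pieces[k] = 1 + min over i with p[i]+r[k−i]=r[k] of pieces[k−i].
pieces[6] = 1
pieces[7] = 2
pieces[8] = 2
pieces[9] = 2

2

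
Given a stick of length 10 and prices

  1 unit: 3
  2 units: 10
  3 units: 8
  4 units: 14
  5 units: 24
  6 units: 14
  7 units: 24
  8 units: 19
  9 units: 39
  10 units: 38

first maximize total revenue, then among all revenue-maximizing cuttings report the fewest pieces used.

5

Let r[k] be the best obtainable value from length k. For each k, try every first piece i and keep the best of price[i] + r[k−i].
r[1] = 3
r[2] = max(3+3, 10+0) = 10
r[3] = max(3+10, 10+3, 8+0) = 13
r[4] = max(3+13, 10+10, 8+3, 14+0) = 20
r[5] = max(3+20, 10+13, 8+10, 14+3, 24+0) = 24
r[6] = max(3+24, 10+20, 8+13, 14+10, 24+3, 14+0) = 30
r[7] = max(3+30, 10+24, 8+20, …, 14+3, 24+0) = 34
r[8] = max(3+34, 10+30, 8+24, …, 24+3, 19+0) = 40
r[9] = max(3+40, 10+34, 8+30, …, 19+3, 39+0) = 44
r[10] = max(3+44, 10+40, 8+34, …, 39+3, 38+0) = 50
Maximum revenue is 50.
Now minimize piece count subject to staying optimal: for each k, pieces[k] = 1 + min over i with p[i]+r[k−i]=r[k] of pieces[k−i].
pieces[7] = 2
pieces[8] = 4
pieces[9] = 3
pieces[10] = 5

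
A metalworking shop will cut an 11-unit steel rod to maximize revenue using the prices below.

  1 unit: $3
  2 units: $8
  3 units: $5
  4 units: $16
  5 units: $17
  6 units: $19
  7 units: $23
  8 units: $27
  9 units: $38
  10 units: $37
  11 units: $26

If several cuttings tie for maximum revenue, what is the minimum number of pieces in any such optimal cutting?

2

Consider every possible first cut. r[k] is the best of p[i]+r[k−i] over all sellable i≤k.
r[1] = 3
r[2] = 8
r[3] = 11  (first piece 1, then r[2]=8)
r[4] = 16  (first piece 2, then r[2]=8)
r[5] = 19  (first piece 1, then r[4]=16)
r[6] = 24  (first piece 2, then r[4]=16)
r[7] = 27  (first piece 1, then r[6]=24)
r[8] = 32  (first piece 2, then r[6]=24)
r[9] = 38
r[10] = 41  (first piece 1, then r[9]=38)
r[11] = 46  (first piece 2, then r[9]=38)
Maximum revenue is $46.
Now minimize piece count subject to staying optimal: for each k, pieces[k] = 1 + min over i with p[i]+r[k−i]=r[k] of pieces[k−i].
pieces[8] = 2
pieces[9] = 1
pieces[10] = 2
pieces[11] = 2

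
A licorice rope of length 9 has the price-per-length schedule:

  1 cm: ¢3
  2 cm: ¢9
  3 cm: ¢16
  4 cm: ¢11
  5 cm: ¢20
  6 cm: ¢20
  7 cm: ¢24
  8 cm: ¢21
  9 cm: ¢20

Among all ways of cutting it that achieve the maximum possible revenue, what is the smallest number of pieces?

3

Let r[k] be the best obtainable value from length k. For each k, try every first piece i and keep the best of price[i] + r[k−i].
r[1] = 3
r[2] = max(3+3, 9+0) = 9
r[3] = max(3+9, 9+3, 16+0) = 16
r[4] = max(3+16, 9+9, 16+3, 11+0) = 19
r[5] = max(3+19, 9+16, 16+9, 11+3, 20+0) = 25
r[6] = max(3+25, 9+19, 16+16, 11+9, 20+3, 20+0) = 32
r[7] = max(3+32, 9+25, 16+19, …, 20+3, 24+0) = 35
r[8] = max(3+35, 9+32, 16+25, …, 24+3, 21+0) = 41
r[9] = max(3+41, 9+35, 16+32, …, 21+3, 20+0) = 48
Maximum revenue is ¢48.
Now minimize piece count subject to staying optimal: for each k, pieces[k] = 1 + min over i with p[i]+r[k−i]=r[k] of pieces[k−i].
pieces[6] = 2
pieces[7] = 3
pieces[8] = 3
pieces[9] = 3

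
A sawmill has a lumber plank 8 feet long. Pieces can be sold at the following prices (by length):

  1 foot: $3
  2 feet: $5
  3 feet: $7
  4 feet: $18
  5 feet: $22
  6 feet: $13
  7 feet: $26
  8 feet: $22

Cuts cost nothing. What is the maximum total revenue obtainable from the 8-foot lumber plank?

36

Let best[k] be the best obtainable value from length k. For each k, try every first piece i and keep the best of price[i] + best[k−i].
best[1] = 3
best[2] = 6  (first piece 1, then best[1]=3)
best[3] = 9  (first piece 1, then best[2]=6)
best[4] = 18
best[5] = 22
best[6] = 25  (first piece 1, then best[5]=22)
best[7] = 28  (first piece 1, then best[6]=25)
best[8] = 36  (first piece 4, then best[4]=18)
One optimal cutting: 4 + 4 → $18 + $18 = $36.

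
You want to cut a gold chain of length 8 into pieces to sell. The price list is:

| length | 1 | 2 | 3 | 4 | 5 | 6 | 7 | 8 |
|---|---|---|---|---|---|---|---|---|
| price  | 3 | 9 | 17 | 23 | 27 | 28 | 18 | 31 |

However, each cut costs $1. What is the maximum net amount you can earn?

45

Let net[k] be the best obtainable value from length k. For each k, try every first piece i and keep the best of price[i] + net[k−i] minus the 1 cut fee when i<k.
net[1] = 3
net[2] = 9
net[3] = 17
net[4] = 23
net[5] = 27
net[6] = 33  (first piece 3, then net[3]=17)
net[7] = 39  (first piece 3, then net[4]=23)
net[8] = 45  (first piece 4, then net[4]=23)
One optimal plan: pieces 4 + 4 (1 cut) → $46 − $1 = $45.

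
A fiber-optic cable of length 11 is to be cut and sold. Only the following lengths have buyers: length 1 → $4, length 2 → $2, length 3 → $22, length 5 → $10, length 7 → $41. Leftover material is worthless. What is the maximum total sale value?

Build r[k] bottom-up: r[k] = max over allowed piece i of (p[i] + r[k−i]).
r[1] = 4
r[2] = max(4+4, 2+0) = 8
r[3] = max(4+8, 2+4, 22+0) = 22
r[4] = max(4+22, 2+8, 22+4) = 26
r[5] = max(4+26, 2+22, 22+8, 10+0) = 30
r[6] = max(4+30, 2+26, 22+22, 10+4) = 44
r[7] = max(4+44, 2+30, 22+26, 10+8, 41+0) = 48
r[8] = max(4+48, 2+44, 22+30, 10+22, 41+4) = 52
r[9] = max(4+52, 2+48, 22+44, 10+26, 41+8) = 66
r[10] = max(4+66, 2+52, 22+48, 10+30, 41+22) = 70
r[11] = max(4+70, 2+66, 22+52, 10+44, 41+26) = 74
One optimal cutting: 3 + 3 + 3 + 1 + 1 → $74.

74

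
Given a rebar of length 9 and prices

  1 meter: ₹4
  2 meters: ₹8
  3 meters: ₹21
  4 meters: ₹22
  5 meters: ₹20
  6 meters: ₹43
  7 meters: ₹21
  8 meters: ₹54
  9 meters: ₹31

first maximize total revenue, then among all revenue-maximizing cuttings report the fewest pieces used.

Build r[k] bottom-up: r[k] = max over allowed piece i of (p[i] + r[k−i]).
r[1] = 4
r[2] = max(4+4, 8+0) = 8
r[3] = max(4+8, 8+4, 21+0) = 21
r[4] = max(4+21, 8+8, 21+4, 22+0) = 25
r[5] = max(4+25, 8+21, 21+8, 22+4, 20+0) = 29
r[6] = max(4+29, 8+25, 21+21, 22+8, 20+4, 43+0) = 43
r[7] = max(4+43, 8+29, 21+25, …, 43+4, 21+0) = 47
r[8] = max(4+47, 8+43, 21+29, …, 21+4, 54+0) = 54
r[9] = max(4+54, 8+47, 21+43, …, 54+4, 31+0) = 64
Maximum revenue is ₹64.
Now minimize piece count subject to staying optimal: for each k, pieces[k] = 1 + min over i with p[i]+r[k−i]=r[k] of pieces[k−i].
pieces[6] = 1
pieces[7] = 2
pieces[8] = 1
pieces[9] = 2

2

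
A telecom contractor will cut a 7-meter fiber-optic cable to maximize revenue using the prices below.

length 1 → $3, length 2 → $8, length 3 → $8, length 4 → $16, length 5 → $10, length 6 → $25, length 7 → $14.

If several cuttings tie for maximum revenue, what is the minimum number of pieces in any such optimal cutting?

2

Let r[k] be the best obtainable value from length k. For each k, try every first piece i and keep the best of price[i] + r[k−i].
r[1] = 3
r[2] = max(3+3, 8+0) = 8
r[3] = max(3+8, 8+3, 8+0) = 11
r[4] = max(3+11, 8+8, 8+3, 16+0) = 16
r[5] = max(3+16, 8+11, 8+8, 16+3, 10+0) = 19
r[6] = max(3+19, 8+16, 8+11, 16+8, 10+3, 25+0) = 25
r[7] = max(3+25, 8+19, 8+16, …, 25+3, 14+0) = 28
Maximum revenue is $28.
Now minimize piece count subject to staying optimal: for each k, pieces[k] = 1 + min over i with p[i]+r[k−i]=r[k] of pieces[k−i].
pieces[4] = 1
pieces[5] = 2
pieces[6] = 1
pieces[7] = 2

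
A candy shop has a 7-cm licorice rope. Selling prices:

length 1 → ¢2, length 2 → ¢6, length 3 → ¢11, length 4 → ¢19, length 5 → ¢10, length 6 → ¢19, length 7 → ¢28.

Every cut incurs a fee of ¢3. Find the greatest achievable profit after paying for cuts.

Consider every possible first cut. net[k] is the best of p[i]+net[k−i] over all sellable i≤k, charging 3 whenever i<k.
net[1] = 2
net[2] = 6
net[3] = 11
net[4] = 19
net[5] = 18  (first piece 1, then net[4]=19)
net[6] = 22  (first piece 2, then net[4]=19)
net[7] = 28
Best is to make no cuts and sell whole for ¢28.

28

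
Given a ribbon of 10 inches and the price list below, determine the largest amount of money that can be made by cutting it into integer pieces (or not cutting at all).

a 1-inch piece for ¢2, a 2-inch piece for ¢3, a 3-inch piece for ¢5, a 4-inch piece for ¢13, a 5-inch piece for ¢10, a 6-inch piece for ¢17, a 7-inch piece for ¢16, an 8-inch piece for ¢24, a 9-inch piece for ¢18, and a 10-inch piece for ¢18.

Build R[k] bottom-up: R[k] = max over allowed piece i of (p[i] + R[k−i]).
R[1] = 2
R[2] = max(2+2, 3+0) = 4
R[3] = max(2+4, 3+2, 5+0) = 6
R[4] = max(2+6, 3+4, 5+2, 13+0) = 13
R[5] = max(2+13, 3+6, 5+4, 13+2, 10+0) = 15
R[6] = max(2+15, 3+13, 5+6, 13+4, 10+2, 17+0) = 17
R[7] = max(2+17, 3+15, 5+13, …, 17+2, 16+0) = 19
R[8] = max(2+19, 3+17, 5+15, …, 16+2, 24+0) = 26
R[9] = max(2+26, 3+19, 5+17, …, 24+2, 18+0) = 28
R[10] = max(2+28, 3+26, 5+19, …, 18+2, 18+0) = 30
One optimal cutting: 4 + 4 + 1 + 1 → ¢13 + ¢13 + ¢2 + ¢2 = ¢30.

30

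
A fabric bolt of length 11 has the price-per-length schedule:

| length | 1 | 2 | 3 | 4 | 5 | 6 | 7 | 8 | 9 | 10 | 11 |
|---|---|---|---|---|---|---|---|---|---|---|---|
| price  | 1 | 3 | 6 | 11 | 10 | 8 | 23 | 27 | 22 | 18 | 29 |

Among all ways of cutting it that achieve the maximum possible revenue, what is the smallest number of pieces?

Let r[k] be the best obtainable value from length k. For each k, try every first piece i and keep the best of price[i] + r[k−i].
r[1] = 1
r[2] = 3
r[3] = 6
r[4] = 11
r[5] = 12  (first piece 1, then r[4]=11)
r[6] = 14  (first piece 2, then r[4]=11)
r[7] = 23
r[8] = 27
r[9] = 28  (first piece 1, then r[8]=27)
r[10] = 30  (first piece 2, then r[8]=27)
r[11] = 34  (first piece 4, then r[7]=23)
Maximum revenue is $34.
Now minimize piece count subject to staying optimal: for each k, pieces[k] = 1 + min over i with p[i]+r[k−i]=r[k] of pieces[k−i].
pieces[8] = 1
pieces[9] = 2
pieces[10] = 2
pieces[11] = 2

2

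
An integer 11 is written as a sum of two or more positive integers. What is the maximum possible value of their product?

54

Let prod[k] be the best product for length k (with at least one cut). For each first piece i, the rest contributes max(k−i, prod[k−i]).
prod[2] = 1*max(1,0) = 1*1 = 1
prod[3] = 1*max(2,1) = 1*2 = 2
prod[4] = 2*max(2,1) = 2*2 = 4
prod[5] = 2*max(3,2) = 2*3 = 6
prod[6] = 3*max(3,2) = 3*3 = 9
prod[7] = 2*max(5,6) = 2*6 = 12
prod[8] = 2*max(6,9) = 2*9 = 18
prod[9] = 3*max(6,9) = 3*9 = 27
prod[10] = 2*max(8,18) = 2*18 = 36
prod[11] = 2*max(9,27) = 2*27 = 54
One optimal split: 3 + 3 + 3 + 2; product 3*3*3*2 = 54.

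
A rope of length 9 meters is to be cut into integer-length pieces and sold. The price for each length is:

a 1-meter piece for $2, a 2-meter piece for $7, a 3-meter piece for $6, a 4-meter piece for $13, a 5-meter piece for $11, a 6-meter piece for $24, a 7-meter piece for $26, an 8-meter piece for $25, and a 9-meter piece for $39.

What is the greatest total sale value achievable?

39

Let r[k] be the best obtainable value from length k. For each k, try every first piece i and keep the best of price[i] + r[k−i].
r[1] = 2
r[2] = 7
r[3] = 9  (first piece 1, then r[2]=7)
r[4] = 14  (first piece 2, then r[2]=7)
r[5] = 16  (first piece 1, then r[4]=14)
r[6] = 24
r[7] = 26  (first piece 1, then r[6]=24)
r[8] = 31  (first piece 2, then r[6]=24)
r[9] = 39
Best is to sell the whole 9-meter piece uncut for $39.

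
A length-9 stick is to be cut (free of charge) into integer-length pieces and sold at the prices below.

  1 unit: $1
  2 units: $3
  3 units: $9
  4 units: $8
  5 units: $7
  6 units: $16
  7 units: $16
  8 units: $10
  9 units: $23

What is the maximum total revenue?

Build R[k] bottom-up: R[k] = max over allowed piece i of (p[i] + R[k−i]).
R[1] = 1
R[2] = 3
R[3] = 9
R[4] = 10  (first piece 1, then R[3]=9)
R[5] = 12  (first piece 2, then R[3]=9)
R[6] = 18  (first piece 3, then R[3]=9)
R[7] = 19  (first piece 1, then R[6]=18)
R[8] = 21  (first piece 2, then R[6]=18)
R[9] = 27  (first piece 3, then R[6]=18)
One optimal cutting: 3 + 3 + 3 → $9 + $9 + $9 = $27.

27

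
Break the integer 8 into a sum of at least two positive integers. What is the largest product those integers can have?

Fill P[k] for k=2..8: at each k try every first piece i and multiply by the better of (k−i) uncut or P[k−i].
P[2] = 1·max(1,0) = 1·1 = 1
P[3] = 1·max(2,1) = 1·2 = 2
P[4] = 2·max(2,1) = 2·2 = 4
P[5] = 2·max(3,2) = 2·3 = 6
P[6] = 3·max(3,2) = 3·3 = 9
P[7] = 2·max(5,6) = 2·6 = 12
P[8] = 2·max(6,9) = 2·9 = 18
One optimal split: 3 + 3 + 2; product 3·3·2 = 18.

18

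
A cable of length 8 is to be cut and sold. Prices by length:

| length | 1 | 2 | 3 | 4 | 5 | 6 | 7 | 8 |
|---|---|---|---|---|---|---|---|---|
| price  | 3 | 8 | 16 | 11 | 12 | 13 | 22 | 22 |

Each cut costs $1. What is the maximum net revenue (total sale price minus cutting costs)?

38

Consider every possible first cut. net[k] is the best of p[i]+net[k−i] over all sellable i≤k, charging 1 whenever i<k.
net[1] = 3
net[2] = max(3+3-1, 8+0) = 8
net[3] = max(3+8-1, 8+3-1, 16+0) = 16
net[4] = max(3+16-1, 8+8-1, 16+3-1, 11+0) = 18
net[5] = max(3+18-1, 8+16-1, 16+8-1, 11+3-1, 12+0) = 23
net[6] = max(3+23-1, 8+18-1, 16+16-1, 11+8-1, 12+3-1, 13+0) = 31
net[7] = max(3+31-1, 8+23-1, 16+18-1, …, 13+3-1, 22+0) = 33
net[8] = max(3+33-1, 8+31-1, 16+23-1, …, 22+3-1, 22+0) = 38
One optimal plan: pieces 3 + 3 + 2 (2 cuts) → $40 − $2 = $38.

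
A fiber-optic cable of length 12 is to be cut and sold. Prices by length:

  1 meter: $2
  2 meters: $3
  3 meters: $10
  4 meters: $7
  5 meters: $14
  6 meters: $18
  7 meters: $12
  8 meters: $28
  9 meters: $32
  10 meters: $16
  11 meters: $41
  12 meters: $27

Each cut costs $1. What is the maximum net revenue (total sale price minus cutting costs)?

Let r[k] be the best obtainable value from length k. For each k, try every first piece i and keep the best of price[i] + r[k−i] minus the 1 cut fee when i<k.
r[1] = 2
r[2] = max(2+2-1, 3+0) = 3
r[3] = max(2+3-1, 3+2-1, 10+0) = 10
r[4] = max(2+10-1, 3+3-1, 10+2-1, 7+0) = 11
r[5] = max(2+11-1, 3+10-1, 10+3-1, 7+2-1, 14+0) = 14
r[6] = max(2+14-1, 3+11-1, 10+10-1, 7+3-1, 14+2-1, 18+0) = 19
r[7] = max(2+19-1, 3+14-1, 10+11-1, …, 18+2-1, 12+0) = 20
r[8] = max(2+20-1, 3+19-1, 10+14-1, …, 12+2-1, 28+0) = 28
r[9] = max(2+28-1, 3+20-1, 10+19-1, …, 28+2-1, 32+0) = 32
r[10] = max(2+32-1, 3+28-1, 10+20-1, …, 32+2-1, 16+0) = 33
r[11] = max(2+33-1, 3+32-1, 10+28-1, …, 16+2-1, 41+0) = 41
r[12] = max(2+41-1, 3+33-1, 10+32-1, …, 41+2-1, 27+0) = 42
One optimal plan: pieces 11 + 1 (1 cut) → $43 − $1 = $42.

42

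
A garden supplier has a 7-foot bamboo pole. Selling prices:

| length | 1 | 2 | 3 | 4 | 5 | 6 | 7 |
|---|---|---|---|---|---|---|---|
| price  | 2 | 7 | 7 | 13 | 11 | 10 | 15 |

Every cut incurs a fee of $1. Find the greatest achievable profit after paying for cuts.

20

Consider every possible first cut. r[k] is the best of p[i]+r[k−i] over all sellable i≤k, charging 1 whenever i<k.
r[1] = 2
r[2] = max(2+2-1, 7+0) = 7
r[3] = max(2+7-1, 7+2-1, 7+0) = 8
r[4] = max(2+8-1, 7+7-1, 7+2-1, 13+0) = 13
r[5] = max(2+13-1, 7+8-1, 7+7-1, 13+2-1, 11+0) = 14
r[6] = max(2+14-1, 7+13-1, 7+8-1, 13+7-1, 11+2-1, 10+0) = 19
r[7] = max(2+19-1, 7+14-1, 7+13-1, …, 10+2-1, 15+0) = 20
One optimal plan: pieces 2 + 2 + 2 + 1 (3 cuts) → $23 − $3 = $20.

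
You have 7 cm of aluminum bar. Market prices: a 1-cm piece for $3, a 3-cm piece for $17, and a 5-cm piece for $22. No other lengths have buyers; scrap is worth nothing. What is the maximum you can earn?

Consider every possible first cut. f[k] is the best of p[i]+f[k−i] over all sellable i≤k.
f[1] = 3
f[2] = 6  (first piece 1, then f[1]=3)
f[3] = max(3+6, 17+0) = 17
f[4] = max(3+17, 17+3) = 20
f[5] = max(3+20, 17+6, 22+0) = 23
f[6] = max(3+23, 17+17, 22+3) = 34
f[7] = max(3+34, 17+20, 22+6) = 37
One optimal cutting: 3 + 3 + 1 → $37.

37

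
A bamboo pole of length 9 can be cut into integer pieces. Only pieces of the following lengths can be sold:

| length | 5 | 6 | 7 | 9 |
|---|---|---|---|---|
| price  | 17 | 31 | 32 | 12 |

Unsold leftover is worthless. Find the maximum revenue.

32

Let best[k] be the best obtainable value from length k. For each k, try every first piece i and keep the best of price[i] + best[k−i].
best[1] = 0
best[2] = 0
best[3] = 0
best[4] = 0
best[5] = 17
best[6] = 31
best[7] = 32
best[8] = 32
best[9] = 32
One optimal cutting: pieces 7 with 2 feet of scrap → $32.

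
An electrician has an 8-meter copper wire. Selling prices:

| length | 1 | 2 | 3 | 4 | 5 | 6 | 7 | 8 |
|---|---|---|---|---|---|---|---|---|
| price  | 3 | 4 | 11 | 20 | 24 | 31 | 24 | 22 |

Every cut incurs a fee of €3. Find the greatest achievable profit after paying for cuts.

37

Build v[k] bottom-up: v[k] = max over allowed piece i of (p[i] + v[k−i]) − 3 per cut.
v[1] = 3
v[2] = max(3+3-3, 4+0) = 4
v[3] = max(3+4-3, 4+3-3, 11+0) = 11
v[4] = max(3+11-3, 4+4-3, 11+3-3, 20+0) = 20
v[5] = max(3+20-3, 4+11-3, 11+4-3, 20+3-3, 24+0) = 24
v[6] = max(3+24-3, 4+20-3, 11+11-3, 20+4-3, 24+3-3, 31+0) = 31
v[7] = max(3+31-3, 4+24-3, 11+20-3, …, 31+3-3, 24+0) = 31
v[8] = max(3+31-3, 4+31-3, 11+24-3, …, 24+3-3, 22+0) = 37
One optimal plan: pieces 4 + 4 (1 cut) → €40 − €3 = €37.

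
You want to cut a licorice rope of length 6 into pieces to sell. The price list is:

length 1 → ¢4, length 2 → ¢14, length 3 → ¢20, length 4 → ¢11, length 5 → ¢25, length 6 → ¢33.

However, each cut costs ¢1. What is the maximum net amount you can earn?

Build r[k] bottom-up: r[k] = max over allowed piece i of (p[i] + r[k−i]) − 1 per cut.
r[1] = 4
r[2] = 14
r[3] = 20
r[4] = 27  (first piece 2, then r[2]=14)
r[5] = 33  (first piece 2, then r[3]=20)
r[6] = 40  (first piece 2, then r[4]=27)
One optimal plan: pieces 2 + 2 + 2 (2 cuts) → ¢42 − ¢2 = ¢40.

40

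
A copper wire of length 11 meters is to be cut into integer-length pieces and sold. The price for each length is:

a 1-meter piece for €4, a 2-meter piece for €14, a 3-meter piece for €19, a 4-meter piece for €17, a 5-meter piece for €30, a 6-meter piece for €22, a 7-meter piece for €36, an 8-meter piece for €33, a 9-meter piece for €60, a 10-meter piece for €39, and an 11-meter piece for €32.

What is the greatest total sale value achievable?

75

Consider every possible first cut. r[k] is the best of p[i]+r[k−i] over all sellable i≤k.
r[1] = 4
r[2] = max(4+4, 14+0) = 14
r[3] = max(4+14, 14+4, 19+0) = 19
r[4] = max(4+19, 14+14, 19+4, 17+0) = 28
r[5] = max(4+28, 14+19, 19+14, 17+4, 30+0) = 33
r[6] = max(4+33, 14+28, 19+19, 17+14, 30+4, 22+0) = 42
r[7] = max(4+42, 14+33, 19+28, …, 22+4, 36+0) = 47
r[8] = max(4+47, 14+42, 19+33, …, 36+4, 33+0) = 56
r[9] = max(4+56, 14+47, 19+42, …, 33+4, 60+0) = 61
r[10] = max(4+61, 14+56, 19+47, …, 60+4, 39+0) = 70
r[11] = max(4+70, 14+61, 19+56, …, 39+4, 32+0) = 75
One optimal cutting: 3 + 2 + 2 + 2 + 2 → €19 + €14 + €14 + €14 + €14 = €75.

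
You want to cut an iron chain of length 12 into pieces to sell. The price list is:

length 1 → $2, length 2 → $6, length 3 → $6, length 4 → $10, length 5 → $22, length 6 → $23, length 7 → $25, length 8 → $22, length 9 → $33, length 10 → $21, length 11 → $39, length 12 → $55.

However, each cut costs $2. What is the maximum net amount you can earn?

Let v[k] be the best obtainable value from length k. For each k, try every first piece i and keep the best of price[i] + v[k−i] minus the 2 cut fee when i<k.
v[1] = 2
v[2] = 6
v[3] = 6  (first piece 1, then v[2]=6)
v[4] = 10  (first piece 2, then v[2]=6)
v[5] = 22
v[6] = 23
v[7] = 26  (first piece 2, then v[5]=22)
v[8] = 27  (first piece 2, then v[6]=23)
v[9] = 33
v[10] = 42  (first piece 5, then v[5]=22)
v[11] = 43  (first piece 5, then v[6]=23)
v[12] = 55
Best is to make no cuts and sell whole for $55.

55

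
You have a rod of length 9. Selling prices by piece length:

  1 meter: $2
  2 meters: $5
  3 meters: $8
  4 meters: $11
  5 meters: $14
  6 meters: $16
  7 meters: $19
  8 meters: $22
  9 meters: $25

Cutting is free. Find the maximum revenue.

25

Build r[k] bottom-up: r[k] = max over allowed piece i of (p[i] + r[k−i]).
r[1] = 2
r[2] = max(2+2, 5+0) = 5
r[3] = max(2+5, 5+2, 8+0) = 8
r[4] = max(2+8, 5+5, 8+2, 11+0) = 11
r[5] = max(2+11, 5+8, 8+5, 11+2, 14+0) = 14
r[6] = max(2+14, 5+11, 8+8, 11+5, 14+2, 16+0) = 16
r[7] = max(2+16, 5+14, 8+11, …, 16+2, 19+0) = 19
r[8] = max(2+19, 5+16, 8+14, …, 19+2, 22+0) = 22
r[9] = max(2+22, 5+19, 8+16, …, 22+2, 25+0) = 25
One optimal cutting: 5 + 4 → $14 + $11 = $25.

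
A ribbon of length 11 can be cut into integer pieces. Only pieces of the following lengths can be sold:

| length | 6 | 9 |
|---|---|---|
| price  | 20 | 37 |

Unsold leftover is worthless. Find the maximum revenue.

37

Consider every possible first cut. f[k] is the best of p[i]+f[k−i] over all sellable i≤k.
f[1] = 0
f[2] = 0
f[3] = 0
f[4] = 0
f[5] = 0
f[6] = 20
f[7] = 20
f[8] = 20
f[9] = max(20+0, 37+0) = 37
f[10] = max(20+0, 37+0) = 37
f[11] = max(20+0, 37+0) = 37
One optimal cutting: pieces 9 with 2 inches of scrap → ¢37.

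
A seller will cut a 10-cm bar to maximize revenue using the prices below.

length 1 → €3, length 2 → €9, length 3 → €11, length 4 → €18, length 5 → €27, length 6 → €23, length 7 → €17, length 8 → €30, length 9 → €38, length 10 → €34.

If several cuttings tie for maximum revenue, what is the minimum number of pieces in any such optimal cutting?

Consider every possible first cut. r[k] is the best of p[i]+r[k−i] over all sellable i≤k.
r[1] = 3
r[2] = max(3+3, 9+0) = 9
r[3] = max(3+9, 9+3, 11+0) = 12
r[4] = max(3+12, 9+9, 11+3, 18+0) = 18
r[5] = max(3+18, 9+12, 11+9, 18+3, 27+0) = 27
r[6] = max(3+27, 9+18, 11+12, 18+9, 27+3, 23+0) = 30
r[7] = max(3+30, 9+27, 11+18, …, 23+3, 17+0) = 36
r[8] = max(3+36, 9+30, 11+27, …, 17+3, 30+0) = 39
r[9] = max(3+39, 9+36, 11+30, …, 30+3, 38+0) = 45
r[10] = max(3+45, 9+39, 11+36, …, 38+3, 34+0) = 54
Maximum revenue is €54.
Now minimize piece count subject to staying optimal: for each k, pieces[k] = 1 + min over i with p[i]+r[k−i]=r[k] of pieces[k−i].
pieces[7] = 2
pieces[8] = 3
pieces[9] = 2
pieces[10] = 2

2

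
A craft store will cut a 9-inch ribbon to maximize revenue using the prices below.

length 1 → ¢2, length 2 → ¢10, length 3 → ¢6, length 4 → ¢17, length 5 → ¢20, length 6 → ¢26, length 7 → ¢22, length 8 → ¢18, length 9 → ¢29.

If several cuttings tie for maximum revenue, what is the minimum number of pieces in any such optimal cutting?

Consider every possible first cut. r[k] is the best of p[i]+r[k−i] over all sellable i≤k.
r[1] = 2
r[2] = 10
r[3] = 12  (first piece 1, then r[2]=10)
r[4] = 20  (first piece 2, then r[2]=10)
r[5] = 22  (first piece 1, then r[4]=20)
r[6] = 30  (first piece 2, then r[4]=20)
r[7] = 32  (first piece 1, then r[6]=30)
r[8] = 40  (first piece 2, then r[6]=30)
r[9] = 42  (first piece 1, then r[8]=40)
Maximum revenue is ¢42.
Now minimize piece count subject to staying optimal: for each k, pieces[k] = 1 + min over i with p[i]+r[k−i]=r[k] of pieces[k−i].
pieces[6] = 3
pieces[7] = 4
pieces[8] = 4
pieces[9] = 5

5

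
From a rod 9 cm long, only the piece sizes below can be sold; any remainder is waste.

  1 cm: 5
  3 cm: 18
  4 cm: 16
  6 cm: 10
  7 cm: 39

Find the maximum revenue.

Consider every possible first cut. best[k] is the best of p[i]+best[k−i] over all sellable i≤k.
best[1] = 5
best[2] = 10  (first piece 1, then best[1]=5)
best[3] = 18
best[4] = 23  (first piece 1, then best[3]=18)
best[5] = 28  (first piece 1, then best[4]=23)
best[6] = 36  (first piece 3, then best[3]=18)
best[7] = 41  (first piece 1, then best[6]=36)
best[8] = 46  (first piece 1, then best[7]=41)
best[9] = 54  (first piece 3, then best[6]=36)
One optimal cutting: 3 + 3 + 3 → 54.

54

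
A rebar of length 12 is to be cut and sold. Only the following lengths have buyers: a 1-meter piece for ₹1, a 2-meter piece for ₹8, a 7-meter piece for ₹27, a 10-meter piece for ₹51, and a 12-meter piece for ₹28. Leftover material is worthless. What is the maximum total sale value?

Let r[k] be the best obtainable value from length k. For each k, try every first piece i and keep the best of price[i] + r[k−i].
r[1] = 1
r[2] = 8
r[3] = 9  (first piece 1, then r[2]=8)
r[4] = 16  (first piece 2, then r[2]=8)
r[5] = 17  (first piece 1, then r[4]=16)
r[6] = 24  (first piece 2, then r[4]=16)
r[7] = 27
r[8] = 32  (first piece 2, then r[6]=24)
r[9] = 35  (first piece 2, then r[7]=27)
r[10] = 51
r[11] = 52  (first piece 1, then r[10]=51)
r[12] = 59  (first piece 2, then r[10]=51)
One optimal cutting: 10 + 2 → ₹59.

59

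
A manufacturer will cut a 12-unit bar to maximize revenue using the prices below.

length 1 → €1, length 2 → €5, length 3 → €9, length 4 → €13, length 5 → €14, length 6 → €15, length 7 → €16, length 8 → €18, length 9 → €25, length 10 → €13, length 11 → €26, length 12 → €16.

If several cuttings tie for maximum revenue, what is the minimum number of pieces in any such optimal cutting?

3

Consider every possible first cut. r[k] is the best of p[i]+r[k−i] over all sellable i≤k.
r[1] = 1
r[2] = 5
r[3] = 9
r[4] = 13
r[5] = 14  (first piece 1, then r[4]=13)
r[6] = 18  (first piece 2, then r[4]=13)
r[7] = 22  (first piece 3, then r[4]=13)
r[8] = 26  (first piece 4, then r[4]=13)
r[9] = 27  (first piece 1, then r[8]=26)
r[10] = 31  (first piece 2, then r[8]=26)
r[11] = 35  (first piece 3, then r[8]=26)
r[12] = 39  (first piece 4, then r[8]=26)
Maximum revenue is €39.
Now minimize piece count subject to staying optimal: for each k, pieces[k] = 1 + min over i with p[i]+r[k−i]=r[k] of pieces[k−i].
pieces[9] = 2
pieces[10] = 3
pieces[11] = 3
pieces[12] = 3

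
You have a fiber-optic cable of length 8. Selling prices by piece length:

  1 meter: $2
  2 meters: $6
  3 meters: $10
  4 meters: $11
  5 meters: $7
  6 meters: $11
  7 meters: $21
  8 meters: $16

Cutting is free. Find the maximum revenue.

26

Consider every possible first cut. r[k] is the best of p[i]+r[k−i] over all sellable i≤k.
r[1] = 2
r[2] = max(2+2, 6+0) = 6
r[3] = max(2+6, 6+2, 10+0) = 10
r[4] = max(2+10, 6+6, 10+2, 11+0) = 12
r[5] = max(2+12, 6+10, 10+6, 11+2, 7+0) = 16
r[6] = max(2+16, 6+12, 10+10, 11+6, 7+2, 11+0) = 20
r[7] = max(2+20, 6+16, 10+12, …, 11+2, 21+0) = 22
r[8] = max(2+22, 6+20, 10+16, …, 21+2, 16+0) = 26
One optimal cutting: 3 + 3 + 2 → $10 + $10 + $6 = $26.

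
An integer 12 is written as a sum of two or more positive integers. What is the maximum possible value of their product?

81

Let prod[k] be the best product for length k (with at least one cut). For each first piece i, the rest contributes max(k−i, prod[k−i]).
prod[2] = 1*max(1,0) = 1*1 = 1
prod[3] = 1*max(2,1) = 1*2 = 2
prod[4] = 2*max(2,1) = 2*2 = 4
prod[5] = 2*max(3,2) = 2*3 = 6
prod[6] = 3*max(3,2) = 3*3 = 9
prod[7] = 2*max(5,6) = 2*6 = 12
prod[8] = 2*max(6,9) = 2*9 = 18
prod[9] = 3*max(6,9) = 3*9 = 27
prod[10] = 2*max(8,18) = 2*18 = 36
prod[11] = 2*max(9,27) = 2*27 = 54
prod[12] = 3*max(9,27) = 3*27 = 81
One optimal split: 3 + 3 + 3 + 3; product 3*3*3*3 = 81.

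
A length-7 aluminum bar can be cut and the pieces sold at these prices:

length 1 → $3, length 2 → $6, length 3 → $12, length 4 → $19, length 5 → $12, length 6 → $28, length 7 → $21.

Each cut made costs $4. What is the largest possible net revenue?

27

Consider every possible first cut. net[k] is the best of p[i]+net[k−i] over all sellable i≤k, charging 4 whenever i<k.
net[1] = 3
net[2] = 6
net[3] = 12
net[4] = 19
net[5] = 18  (first piece 1, then net[4]=19)
net[6] = 28
net[7] = 27  (first piece 1, then net[6]=28)
One optimal plan: pieces 6 + 1 (1 cut) → $31 − $4 = $27.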